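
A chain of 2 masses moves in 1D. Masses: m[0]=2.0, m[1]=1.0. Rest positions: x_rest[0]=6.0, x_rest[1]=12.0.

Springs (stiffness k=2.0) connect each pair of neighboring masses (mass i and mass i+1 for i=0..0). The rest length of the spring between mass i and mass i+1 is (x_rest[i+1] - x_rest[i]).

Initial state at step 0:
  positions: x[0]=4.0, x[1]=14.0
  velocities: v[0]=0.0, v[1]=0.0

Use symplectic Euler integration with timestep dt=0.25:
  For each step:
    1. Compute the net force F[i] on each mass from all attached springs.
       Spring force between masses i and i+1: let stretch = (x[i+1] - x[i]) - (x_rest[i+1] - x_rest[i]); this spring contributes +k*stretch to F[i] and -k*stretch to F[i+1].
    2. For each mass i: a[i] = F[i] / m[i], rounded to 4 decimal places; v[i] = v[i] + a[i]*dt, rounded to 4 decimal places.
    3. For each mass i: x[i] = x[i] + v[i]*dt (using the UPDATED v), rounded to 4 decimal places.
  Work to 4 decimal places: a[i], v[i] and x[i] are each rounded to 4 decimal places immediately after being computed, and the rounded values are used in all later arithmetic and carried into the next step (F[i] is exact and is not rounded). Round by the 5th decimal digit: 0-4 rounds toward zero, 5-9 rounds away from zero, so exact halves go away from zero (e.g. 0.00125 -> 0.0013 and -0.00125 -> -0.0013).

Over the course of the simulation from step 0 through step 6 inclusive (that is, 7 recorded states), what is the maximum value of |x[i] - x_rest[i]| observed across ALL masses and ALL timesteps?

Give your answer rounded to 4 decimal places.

Answer: 3.2725

Derivation:
Step 0: x=[4.0000 14.0000] v=[0.0000 0.0000]
Step 1: x=[4.2500 13.5000] v=[1.0000 -2.0000]
Step 2: x=[4.7031 12.5938] v=[1.8125 -3.6250]
Step 3: x=[5.2744 11.4512] v=[2.2852 -4.5704]
Step 4: x=[5.8568 10.2865] v=[2.3294 -4.6588]
Step 5: x=[6.3410 9.3181] v=[1.9368 -3.8737]
Step 6: x=[6.6363 8.7275] v=[1.1811 -2.3623]
Max displacement = 3.2725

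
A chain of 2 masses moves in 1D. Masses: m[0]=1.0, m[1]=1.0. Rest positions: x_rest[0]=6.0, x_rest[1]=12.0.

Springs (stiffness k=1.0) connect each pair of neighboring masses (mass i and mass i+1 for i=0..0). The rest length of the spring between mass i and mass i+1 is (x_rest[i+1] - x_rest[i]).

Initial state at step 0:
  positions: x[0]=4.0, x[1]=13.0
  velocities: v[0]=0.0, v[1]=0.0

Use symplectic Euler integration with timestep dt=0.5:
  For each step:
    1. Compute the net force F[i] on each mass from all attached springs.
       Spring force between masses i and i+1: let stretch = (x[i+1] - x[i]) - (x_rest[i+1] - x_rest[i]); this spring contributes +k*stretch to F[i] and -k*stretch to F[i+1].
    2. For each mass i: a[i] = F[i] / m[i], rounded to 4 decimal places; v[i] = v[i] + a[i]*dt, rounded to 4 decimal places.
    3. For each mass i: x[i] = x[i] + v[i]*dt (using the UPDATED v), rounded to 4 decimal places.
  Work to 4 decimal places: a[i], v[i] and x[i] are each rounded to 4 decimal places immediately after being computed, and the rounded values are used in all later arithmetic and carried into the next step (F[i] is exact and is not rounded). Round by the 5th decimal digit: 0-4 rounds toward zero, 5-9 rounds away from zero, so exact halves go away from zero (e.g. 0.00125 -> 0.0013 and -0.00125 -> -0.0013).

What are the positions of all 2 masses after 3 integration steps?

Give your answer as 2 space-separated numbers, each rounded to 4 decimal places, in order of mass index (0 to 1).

Answer: 6.8125 10.1875

Derivation:
Step 0: x=[4.0000 13.0000] v=[0.0000 0.0000]
Step 1: x=[4.7500 12.2500] v=[1.5000 -1.5000]
Step 2: x=[5.8750 11.1250] v=[2.2500 -2.2500]
Step 3: x=[6.8125 10.1875] v=[1.8750 -1.8750]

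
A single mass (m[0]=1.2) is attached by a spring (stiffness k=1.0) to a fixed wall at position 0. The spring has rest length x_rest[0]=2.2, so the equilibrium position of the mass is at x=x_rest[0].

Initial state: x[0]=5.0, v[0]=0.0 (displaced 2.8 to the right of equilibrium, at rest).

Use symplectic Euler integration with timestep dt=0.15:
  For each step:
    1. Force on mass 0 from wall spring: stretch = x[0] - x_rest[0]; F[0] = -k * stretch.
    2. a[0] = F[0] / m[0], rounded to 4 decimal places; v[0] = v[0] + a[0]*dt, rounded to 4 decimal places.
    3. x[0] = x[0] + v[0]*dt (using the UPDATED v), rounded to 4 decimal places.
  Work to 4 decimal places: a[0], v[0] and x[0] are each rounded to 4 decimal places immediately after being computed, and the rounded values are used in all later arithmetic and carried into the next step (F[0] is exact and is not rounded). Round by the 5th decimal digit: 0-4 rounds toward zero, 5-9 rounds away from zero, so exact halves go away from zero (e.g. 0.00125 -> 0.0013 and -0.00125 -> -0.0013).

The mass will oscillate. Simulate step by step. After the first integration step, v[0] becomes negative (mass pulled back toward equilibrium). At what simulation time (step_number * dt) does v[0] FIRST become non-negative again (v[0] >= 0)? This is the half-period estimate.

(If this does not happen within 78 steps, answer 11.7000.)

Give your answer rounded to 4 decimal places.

Answer: 3.4500

Derivation:
Step 0: x=[5.0000] v=[0.0000]
Step 1: x=[4.9475] v=[-0.3500]
Step 2: x=[4.8435] v=[-0.6934]
Step 3: x=[4.6899] v=[-1.0238]
Step 4: x=[4.4897] v=[-1.3350]
Step 5: x=[4.2465] v=[-1.6212]
Step 6: x=[3.9650] v=[-1.8770]
Step 7: x=[3.6504] v=[-2.0976]
Step 8: x=[3.3086] v=[-2.2789]
Step 9: x=[2.9460] v=[-2.4175]
Step 10: x=[2.5694] v=[-2.5108]
Step 11: x=[2.1859] v=[-2.5570]
Step 12: x=[1.8026] v=[-2.5552]
Step 13: x=[1.4268] v=[-2.5055]
Step 14: x=[1.0655] v=[-2.4089]
Step 15: x=[0.7254] v=[-2.2671]
Step 16: x=[0.4130] v=[-2.0828]
Step 17: x=[0.1341] v=[-1.8594]
Step 18: x=[-0.1061] v=[-1.6012]
Step 19: x=[-0.3030] v=[-1.3129]
Step 20: x=[-0.4530] v=[-1.0000]
Step 21: x=[-0.5533] v=[-0.6684]
Step 22: x=[-0.6019] v=[-0.3242]
Step 23: x=[-0.5980] v=[0.0260]
First v>=0 after going negative at step 23, time=3.4500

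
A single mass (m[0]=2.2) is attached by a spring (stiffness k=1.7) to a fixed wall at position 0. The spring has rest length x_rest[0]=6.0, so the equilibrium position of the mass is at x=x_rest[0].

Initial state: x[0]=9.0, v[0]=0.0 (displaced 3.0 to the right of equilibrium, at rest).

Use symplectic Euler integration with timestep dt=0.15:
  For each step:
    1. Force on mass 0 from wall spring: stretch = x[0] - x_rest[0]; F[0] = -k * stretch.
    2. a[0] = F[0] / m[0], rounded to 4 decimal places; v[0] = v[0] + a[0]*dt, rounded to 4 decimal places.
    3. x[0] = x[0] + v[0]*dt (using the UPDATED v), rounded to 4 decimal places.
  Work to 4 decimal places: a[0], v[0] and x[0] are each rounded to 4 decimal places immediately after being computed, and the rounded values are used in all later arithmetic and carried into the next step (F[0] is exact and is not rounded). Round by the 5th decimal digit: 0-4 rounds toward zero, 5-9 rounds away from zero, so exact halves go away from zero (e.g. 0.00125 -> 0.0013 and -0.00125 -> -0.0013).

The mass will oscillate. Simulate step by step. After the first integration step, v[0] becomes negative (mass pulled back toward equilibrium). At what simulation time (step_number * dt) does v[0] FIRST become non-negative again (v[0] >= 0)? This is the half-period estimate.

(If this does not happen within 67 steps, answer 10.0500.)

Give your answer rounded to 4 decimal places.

Step 0: x=[9.0000] v=[0.0000]
Step 1: x=[8.9478] v=[-0.3477]
Step 2: x=[8.8444] v=[-0.6894]
Step 3: x=[8.6915] v=[-1.0191]
Step 4: x=[8.4918] v=[-1.3311]
Step 5: x=[8.2488] v=[-1.6199]
Step 6: x=[7.9667] v=[-1.8806]
Step 7: x=[7.6504] v=[-2.1086]
Step 8: x=[7.3054] v=[-2.2999]
Step 9: x=[6.9377] v=[-2.4512]
Step 10: x=[6.5537] v=[-2.5599]
Step 11: x=[6.1601] v=[-2.6241]
Step 12: x=[5.7637] v=[-2.6427]
Step 13: x=[5.3714] v=[-2.6153]
Step 14: x=[4.9900] v=[-2.5424]
Step 15: x=[4.6262] v=[-2.4253]
Step 16: x=[4.2863] v=[-2.2661]
Step 17: x=[3.9762] v=[-2.0675]
Step 18: x=[3.7013] v=[-1.8329]
Step 19: x=[3.4663] v=[-1.5665]
Step 20: x=[3.2754] v=[-1.2728]
Step 21: x=[3.1319] v=[-0.9570]
Step 22: x=[3.0382] v=[-0.6246]
Step 23: x=[2.9960] v=[-0.2813]
Step 24: x=[3.0060] v=[0.0669]
First v>=0 after going negative at step 24, time=3.6000

Answer: 3.6000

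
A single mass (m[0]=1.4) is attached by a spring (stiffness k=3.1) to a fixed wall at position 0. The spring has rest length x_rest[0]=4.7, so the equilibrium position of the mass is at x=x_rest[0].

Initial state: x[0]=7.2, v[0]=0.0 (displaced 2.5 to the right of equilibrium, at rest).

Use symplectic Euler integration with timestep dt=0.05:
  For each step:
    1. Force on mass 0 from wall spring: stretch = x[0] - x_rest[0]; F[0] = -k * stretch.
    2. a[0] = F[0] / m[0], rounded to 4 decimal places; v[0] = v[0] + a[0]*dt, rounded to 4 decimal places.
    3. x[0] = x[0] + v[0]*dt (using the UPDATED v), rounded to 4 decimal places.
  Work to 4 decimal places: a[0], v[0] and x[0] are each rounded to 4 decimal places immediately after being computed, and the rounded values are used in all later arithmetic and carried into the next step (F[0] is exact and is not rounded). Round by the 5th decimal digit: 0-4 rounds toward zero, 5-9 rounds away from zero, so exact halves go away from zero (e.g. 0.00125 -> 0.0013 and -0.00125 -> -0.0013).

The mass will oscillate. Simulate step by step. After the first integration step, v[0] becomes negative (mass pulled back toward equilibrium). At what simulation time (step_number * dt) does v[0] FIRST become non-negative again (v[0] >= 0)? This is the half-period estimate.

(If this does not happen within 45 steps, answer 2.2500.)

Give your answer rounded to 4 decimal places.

Step 0: x=[7.2000] v=[0.0000]
Step 1: x=[7.1862] v=[-0.2768]
Step 2: x=[7.1586] v=[-0.5521]
Step 3: x=[7.1174] v=[-0.8243]
Step 4: x=[7.0628] v=[-1.0919]
Step 5: x=[6.9951] v=[-1.3535]
Step 6: x=[6.9147] v=[-1.6076]
Step 7: x=[6.8221] v=[-1.8528]
Step 8: x=[6.7177] v=[-2.0877]
Step 9: x=[6.6021] v=[-2.3111]
Step 10: x=[6.4760] v=[-2.5217]
Step 11: x=[6.3401] v=[-2.7183]
Step 12: x=[6.1951] v=[-2.8999]
Step 13: x=[6.0418] v=[-3.0654]
Step 14: x=[5.8811] v=[-3.2140]
Step 15: x=[5.7139] v=[-3.3448]
Step 16: x=[5.5410] v=[-3.4571]
Step 17: x=[5.3635] v=[-3.5502]
Step 18: x=[5.1823] v=[-3.6237]
Step 19: x=[4.9984] v=[-3.6771]
Step 20: x=[4.8129] v=[-3.7101]
Step 21: x=[4.6268] v=[-3.7226]
Step 22: x=[4.4411] v=[-3.7145]
Step 23: x=[4.2568] v=[-3.6858]
Step 24: x=[4.0750] v=[-3.6367]
Step 25: x=[3.8966] v=[-3.5675]
Step 26: x=[3.7227] v=[-3.4786]
Step 27: x=[3.5542] v=[-3.3704]
Step 28: x=[3.3920] v=[-3.2435]
Step 29: x=[3.2371] v=[-3.0987]
Step 30: x=[3.0903] v=[-2.9367]
Step 31: x=[2.9524] v=[-2.7585]
Step 32: x=[2.8242] v=[-2.5650]
Step 33: x=[2.7063] v=[-2.3573]
Step 34: x=[2.5995] v=[-2.1366]
Step 35: x=[2.5043] v=[-1.9040]
Step 36: x=[2.4213] v=[-1.6609]
Step 37: x=[2.3509] v=[-1.4086]
Step 38: x=[2.2935] v=[-1.1485]
Step 39: x=[2.2494] v=[-0.8821]
Step 40: x=[2.2189] v=[-0.6108]
Step 41: x=[2.2021] v=[-0.3361]
Step 42: x=[2.1991] v=[-0.0595]
Step 43: x=[2.2100] v=[0.2174]
First v>=0 after going negative at step 43, time=2.1500

Answer: 2.1500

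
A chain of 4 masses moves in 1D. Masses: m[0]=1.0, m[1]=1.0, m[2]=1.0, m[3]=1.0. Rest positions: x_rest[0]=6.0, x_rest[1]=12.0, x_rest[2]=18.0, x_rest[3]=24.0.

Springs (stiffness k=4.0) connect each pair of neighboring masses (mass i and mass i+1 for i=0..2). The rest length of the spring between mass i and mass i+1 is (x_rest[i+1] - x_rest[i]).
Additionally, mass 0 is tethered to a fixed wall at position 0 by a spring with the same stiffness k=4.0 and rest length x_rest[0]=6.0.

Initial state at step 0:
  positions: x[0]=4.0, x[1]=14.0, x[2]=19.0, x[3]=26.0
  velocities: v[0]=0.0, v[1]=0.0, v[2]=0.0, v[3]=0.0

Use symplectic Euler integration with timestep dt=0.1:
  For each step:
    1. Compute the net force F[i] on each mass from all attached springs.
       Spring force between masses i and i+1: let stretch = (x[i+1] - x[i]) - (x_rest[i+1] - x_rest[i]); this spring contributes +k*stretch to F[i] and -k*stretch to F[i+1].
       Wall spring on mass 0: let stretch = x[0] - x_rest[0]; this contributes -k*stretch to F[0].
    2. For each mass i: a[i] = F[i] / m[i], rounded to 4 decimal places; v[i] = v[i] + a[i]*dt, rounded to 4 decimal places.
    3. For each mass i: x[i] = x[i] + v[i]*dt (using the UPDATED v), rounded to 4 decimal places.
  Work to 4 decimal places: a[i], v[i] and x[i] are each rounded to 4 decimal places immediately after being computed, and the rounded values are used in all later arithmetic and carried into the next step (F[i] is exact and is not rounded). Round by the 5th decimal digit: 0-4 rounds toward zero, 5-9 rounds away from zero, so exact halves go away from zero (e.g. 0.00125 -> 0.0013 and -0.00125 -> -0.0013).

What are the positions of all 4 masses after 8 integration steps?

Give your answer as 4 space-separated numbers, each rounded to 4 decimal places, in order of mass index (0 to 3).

Answer: 8.2695 11.2414 19.5485 25.2462

Derivation:
Step 0: x=[4.0000 14.0000 19.0000 26.0000] v=[0.0000 0.0000 0.0000 0.0000]
Step 1: x=[4.2400 13.8000 19.0800 25.9600] v=[2.4000 -2.0000 0.8000 -0.4000]
Step 2: x=[4.6928 13.4288 19.2240 25.8848] v=[4.5280 -3.7120 1.4400 -0.7520]
Step 3: x=[5.3073 12.9400 19.4026 25.7832] v=[6.1453 -4.8883 1.7862 -1.0163]
Step 4: x=[6.0149 12.4044 19.5779 25.6664] v=[7.0755 -5.3563 1.7534 -1.1685]
Step 5: x=[6.7374 11.9001 19.7098 25.5460] v=[7.2253 -5.0427 1.3194 -1.2039]
Step 6: x=[7.3969 11.5017 19.7628 25.4322] v=[6.5954 -3.9839 0.5300 -1.1384]
Step 7: x=[7.9248 11.2696 19.7121 25.3316] v=[5.2786 -2.3214 -0.5067 -1.0062]
Step 8: x=[8.2695 11.2414 19.5485 25.2462] v=[3.4466 -0.2823 -1.6359 -0.8540]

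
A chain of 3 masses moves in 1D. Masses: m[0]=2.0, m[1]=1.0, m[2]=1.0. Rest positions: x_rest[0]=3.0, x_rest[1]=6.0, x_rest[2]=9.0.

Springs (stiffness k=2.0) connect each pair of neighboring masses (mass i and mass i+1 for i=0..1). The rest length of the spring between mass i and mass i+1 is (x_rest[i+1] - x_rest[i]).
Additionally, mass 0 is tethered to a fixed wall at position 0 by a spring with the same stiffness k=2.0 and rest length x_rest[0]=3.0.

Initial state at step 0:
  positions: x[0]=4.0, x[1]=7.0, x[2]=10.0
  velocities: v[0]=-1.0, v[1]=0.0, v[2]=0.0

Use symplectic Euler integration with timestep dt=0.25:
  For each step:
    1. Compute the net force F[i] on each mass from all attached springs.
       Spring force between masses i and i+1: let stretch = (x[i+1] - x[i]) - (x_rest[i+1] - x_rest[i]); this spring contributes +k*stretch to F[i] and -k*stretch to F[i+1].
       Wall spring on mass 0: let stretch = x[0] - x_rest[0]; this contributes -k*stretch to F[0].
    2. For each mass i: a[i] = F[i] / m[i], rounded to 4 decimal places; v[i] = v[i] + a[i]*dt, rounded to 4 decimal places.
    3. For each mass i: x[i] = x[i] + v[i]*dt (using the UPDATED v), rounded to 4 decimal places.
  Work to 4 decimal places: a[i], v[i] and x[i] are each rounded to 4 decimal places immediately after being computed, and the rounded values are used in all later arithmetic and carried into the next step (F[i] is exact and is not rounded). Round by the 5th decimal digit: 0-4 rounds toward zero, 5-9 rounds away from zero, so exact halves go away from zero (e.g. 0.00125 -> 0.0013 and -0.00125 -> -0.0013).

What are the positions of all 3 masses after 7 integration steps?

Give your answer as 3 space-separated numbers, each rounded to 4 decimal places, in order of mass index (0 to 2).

Step 0: x=[4.0000 7.0000 10.0000] v=[-1.0000 0.0000 0.0000]
Step 1: x=[3.6875 7.0000 10.0000] v=[-1.2500 0.0000 0.0000]
Step 2: x=[3.3516 6.9609 10.0000] v=[-1.3438 -0.1563 0.0000]
Step 3: x=[3.0318 6.8506 9.9951] v=[-1.2794 -0.4414 -0.0196]
Step 4: x=[2.7611 6.6560 9.9721] v=[-1.0827 -0.7786 -0.0919]
Step 5: x=[2.5613 6.3890 9.9096] v=[-0.7993 -1.0680 -0.2500]
Step 6: x=[2.4406 6.0836 9.7820] v=[-0.4827 -1.2216 -0.5103]
Step 7: x=[2.3951 5.7851 9.5671] v=[-0.1821 -1.1939 -0.8595]

Answer: 2.3951 5.7851 9.5671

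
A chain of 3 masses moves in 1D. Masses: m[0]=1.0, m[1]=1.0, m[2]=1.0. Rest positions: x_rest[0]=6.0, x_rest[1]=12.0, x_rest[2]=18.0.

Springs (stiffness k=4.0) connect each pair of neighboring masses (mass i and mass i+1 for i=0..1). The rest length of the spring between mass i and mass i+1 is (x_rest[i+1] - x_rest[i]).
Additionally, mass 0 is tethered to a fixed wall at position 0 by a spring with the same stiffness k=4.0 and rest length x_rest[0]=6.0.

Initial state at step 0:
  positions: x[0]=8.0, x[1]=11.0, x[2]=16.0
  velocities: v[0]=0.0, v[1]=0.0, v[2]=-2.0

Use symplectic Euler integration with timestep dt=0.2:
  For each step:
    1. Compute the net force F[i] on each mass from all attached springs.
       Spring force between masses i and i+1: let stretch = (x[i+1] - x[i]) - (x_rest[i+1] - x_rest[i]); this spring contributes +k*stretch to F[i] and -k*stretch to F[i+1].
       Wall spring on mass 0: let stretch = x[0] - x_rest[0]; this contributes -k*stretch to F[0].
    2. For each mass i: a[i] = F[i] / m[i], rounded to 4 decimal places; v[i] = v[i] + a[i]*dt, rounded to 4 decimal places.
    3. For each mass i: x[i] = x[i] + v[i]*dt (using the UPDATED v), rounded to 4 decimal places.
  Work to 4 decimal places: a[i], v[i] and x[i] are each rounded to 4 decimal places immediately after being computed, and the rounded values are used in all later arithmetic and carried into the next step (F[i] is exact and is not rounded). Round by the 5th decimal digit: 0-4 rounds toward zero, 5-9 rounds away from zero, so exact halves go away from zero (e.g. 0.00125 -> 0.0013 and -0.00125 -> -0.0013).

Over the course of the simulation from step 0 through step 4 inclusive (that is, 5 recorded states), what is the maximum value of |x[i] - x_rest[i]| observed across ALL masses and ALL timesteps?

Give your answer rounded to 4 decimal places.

Answer: 2.3018

Derivation:
Step 0: x=[8.0000 11.0000 16.0000] v=[0.0000 0.0000 -2.0000]
Step 1: x=[7.2000 11.3200 15.7600] v=[-4.0000 1.6000 -1.2000]
Step 2: x=[5.9072 11.6912 15.7696] v=[-6.4640 1.8560 0.0480]
Step 3: x=[4.5947 11.7895 16.0867] v=[-6.5626 0.4915 1.5853]
Step 4: x=[3.6982 11.4242 16.6762] v=[-4.4825 -1.8266 2.9475]
Max displacement = 2.3018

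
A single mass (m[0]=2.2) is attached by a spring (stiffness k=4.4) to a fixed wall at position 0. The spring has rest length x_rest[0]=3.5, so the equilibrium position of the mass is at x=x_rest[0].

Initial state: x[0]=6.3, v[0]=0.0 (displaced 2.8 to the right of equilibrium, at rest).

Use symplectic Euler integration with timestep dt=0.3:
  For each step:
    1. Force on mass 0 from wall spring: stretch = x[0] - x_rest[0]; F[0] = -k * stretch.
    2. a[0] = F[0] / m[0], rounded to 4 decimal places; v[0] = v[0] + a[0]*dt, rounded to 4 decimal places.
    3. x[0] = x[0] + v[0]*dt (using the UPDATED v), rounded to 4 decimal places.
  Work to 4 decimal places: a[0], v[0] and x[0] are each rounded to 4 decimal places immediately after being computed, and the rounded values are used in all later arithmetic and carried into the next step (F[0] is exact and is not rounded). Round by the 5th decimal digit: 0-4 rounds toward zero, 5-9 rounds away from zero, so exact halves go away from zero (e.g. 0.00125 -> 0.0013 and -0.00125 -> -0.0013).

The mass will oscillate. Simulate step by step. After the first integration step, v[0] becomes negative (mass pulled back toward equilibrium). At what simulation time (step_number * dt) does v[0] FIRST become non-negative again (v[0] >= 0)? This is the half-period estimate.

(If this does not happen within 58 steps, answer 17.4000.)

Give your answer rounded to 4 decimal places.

Step 0: x=[6.3000] v=[0.0000]
Step 1: x=[5.7960] v=[-1.6800]
Step 2: x=[4.8787] v=[-3.0576]
Step 3: x=[3.7133] v=[-3.8848]
Step 4: x=[2.5095] v=[-4.0128]
Step 5: x=[1.4840] v=[-3.4185]
Step 6: x=[0.8213] v=[-2.2089]
Step 7: x=[0.6408] v=[-0.6017]
Step 8: x=[0.9749] v=[1.1138]
First v>=0 after going negative at step 8, time=2.4000

Answer: 2.4000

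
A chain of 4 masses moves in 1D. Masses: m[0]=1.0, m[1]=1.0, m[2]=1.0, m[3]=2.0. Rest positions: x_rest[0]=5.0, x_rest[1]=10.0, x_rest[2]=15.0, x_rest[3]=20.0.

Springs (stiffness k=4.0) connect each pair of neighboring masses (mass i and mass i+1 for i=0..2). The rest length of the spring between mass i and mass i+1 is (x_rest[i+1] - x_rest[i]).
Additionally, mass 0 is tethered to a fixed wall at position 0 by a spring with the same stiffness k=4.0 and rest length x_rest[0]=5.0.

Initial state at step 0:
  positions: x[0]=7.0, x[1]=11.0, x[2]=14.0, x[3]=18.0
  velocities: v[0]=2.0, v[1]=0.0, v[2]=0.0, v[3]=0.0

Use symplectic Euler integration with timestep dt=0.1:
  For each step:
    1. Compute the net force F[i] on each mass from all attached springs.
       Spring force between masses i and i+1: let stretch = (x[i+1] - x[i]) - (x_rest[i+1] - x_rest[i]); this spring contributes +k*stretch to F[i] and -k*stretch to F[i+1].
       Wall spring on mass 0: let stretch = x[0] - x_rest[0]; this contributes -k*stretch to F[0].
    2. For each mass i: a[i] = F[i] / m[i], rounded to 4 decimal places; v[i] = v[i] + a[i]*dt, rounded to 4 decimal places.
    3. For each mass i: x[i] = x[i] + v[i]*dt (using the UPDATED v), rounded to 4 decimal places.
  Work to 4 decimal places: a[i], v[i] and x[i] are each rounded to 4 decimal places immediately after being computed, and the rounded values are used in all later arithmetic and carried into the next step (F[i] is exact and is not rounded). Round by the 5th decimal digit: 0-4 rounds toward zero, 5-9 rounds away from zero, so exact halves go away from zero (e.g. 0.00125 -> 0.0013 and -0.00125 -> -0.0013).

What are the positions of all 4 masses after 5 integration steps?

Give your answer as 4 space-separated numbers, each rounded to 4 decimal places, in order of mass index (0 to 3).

Answer: 6.1748 10.5388 14.4753 18.3117

Derivation:
Step 0: x=[7.0000 11.0000 14.0000 18.0000] v=[2.0000 0.0000 0.0000 0.0000]
Step 1: x=[7.0800 10.9600 14.0400 18.0200] v=[0.8000 -0.4000 0.4000 0.2000]
Step 2: x=[7.0320 10.8880 14.1160 18.0604] v=[-0.4800 -0.7200 0.7600 0.4040]
Step 3: x=[6.8570 10.7909 14.2207 18.1219] v=[-1.7504 -0.9712 1.0466 0.6151]
Step 4: x=[6.5650 10.6736 14.3442 18.2054] v=[-2.9196 -1.1728 1.2352 0.8349]
Step 5: x=[6.1748 10.5388 14.4753 18.3117] v=[-3.9022 -1.3480 1.3114 1.0627]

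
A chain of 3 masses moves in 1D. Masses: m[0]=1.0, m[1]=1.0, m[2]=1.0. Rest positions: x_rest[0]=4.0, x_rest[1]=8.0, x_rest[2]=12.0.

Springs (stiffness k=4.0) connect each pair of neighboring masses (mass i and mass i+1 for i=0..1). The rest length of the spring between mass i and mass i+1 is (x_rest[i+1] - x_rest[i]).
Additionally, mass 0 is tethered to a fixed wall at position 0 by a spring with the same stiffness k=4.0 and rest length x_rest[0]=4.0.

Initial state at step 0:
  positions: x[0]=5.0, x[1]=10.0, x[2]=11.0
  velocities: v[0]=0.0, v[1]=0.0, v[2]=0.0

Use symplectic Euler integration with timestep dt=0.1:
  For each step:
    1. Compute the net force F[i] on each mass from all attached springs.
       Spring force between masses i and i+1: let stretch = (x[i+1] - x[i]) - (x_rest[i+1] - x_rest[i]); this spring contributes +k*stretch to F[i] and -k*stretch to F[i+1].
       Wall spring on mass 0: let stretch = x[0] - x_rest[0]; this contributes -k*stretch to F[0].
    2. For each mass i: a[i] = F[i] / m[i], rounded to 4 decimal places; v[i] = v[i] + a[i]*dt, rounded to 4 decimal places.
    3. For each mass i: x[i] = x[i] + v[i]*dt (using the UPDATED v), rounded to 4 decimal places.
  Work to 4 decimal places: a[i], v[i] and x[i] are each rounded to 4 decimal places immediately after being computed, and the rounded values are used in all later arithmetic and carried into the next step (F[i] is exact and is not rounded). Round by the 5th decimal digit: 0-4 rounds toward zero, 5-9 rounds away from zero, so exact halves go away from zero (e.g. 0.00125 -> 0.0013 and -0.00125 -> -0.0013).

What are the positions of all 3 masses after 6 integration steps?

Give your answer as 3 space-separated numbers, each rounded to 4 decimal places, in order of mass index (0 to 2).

Step 0: x=[5.0000 10.0000 11.0000] v=[0.0000 0.0000 0.0000]
Step 1: x=[5.0000 9.8400 11.1200] v=[0.0000 -1.6000 1.2000]
Step 2: x=[4.9936 9.5376 11.3488] v=[-0.0640 -3.0240 2.2880]
Step 3: x=[4.9692 9.1259 11.6652] v=[-0.2438 -4.1171 3.1635]
Step 4: x=[4.9123 8.6495 12.0400] v=[-0.5688 -4.7641 3.7478]
Step 5: x=[4.8084 8.1592 12.4392] v=[-1.0388 -4.9028 3.9916]
Step 6: x=[4.6462 7.7061 12.8272] v=[-1.6218 -4.5311 3.8796]

Answer: 4.6462 7.7061 12.8272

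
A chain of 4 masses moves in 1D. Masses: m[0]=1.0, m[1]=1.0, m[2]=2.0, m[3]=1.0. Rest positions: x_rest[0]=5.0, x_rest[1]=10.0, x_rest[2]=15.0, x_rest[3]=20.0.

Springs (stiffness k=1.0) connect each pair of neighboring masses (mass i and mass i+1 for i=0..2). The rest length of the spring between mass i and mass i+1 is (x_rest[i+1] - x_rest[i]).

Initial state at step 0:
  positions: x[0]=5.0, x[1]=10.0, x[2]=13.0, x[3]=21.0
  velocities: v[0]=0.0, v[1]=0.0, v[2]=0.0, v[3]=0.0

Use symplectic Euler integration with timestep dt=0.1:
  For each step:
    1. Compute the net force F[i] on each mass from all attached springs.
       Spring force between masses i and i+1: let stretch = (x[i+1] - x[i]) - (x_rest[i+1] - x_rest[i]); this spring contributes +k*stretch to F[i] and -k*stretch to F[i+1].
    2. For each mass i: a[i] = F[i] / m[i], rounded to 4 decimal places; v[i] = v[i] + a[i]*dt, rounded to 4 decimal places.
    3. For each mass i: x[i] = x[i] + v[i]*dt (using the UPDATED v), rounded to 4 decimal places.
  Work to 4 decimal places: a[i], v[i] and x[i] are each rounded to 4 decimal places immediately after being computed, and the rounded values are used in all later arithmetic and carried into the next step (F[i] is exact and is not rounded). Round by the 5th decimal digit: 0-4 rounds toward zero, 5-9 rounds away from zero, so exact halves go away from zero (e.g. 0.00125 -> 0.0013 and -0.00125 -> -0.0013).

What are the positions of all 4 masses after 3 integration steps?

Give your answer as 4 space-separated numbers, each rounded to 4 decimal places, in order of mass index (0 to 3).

Answer: 4.9990 9.8833 13.1475 20.8228

Derivation:
Step 0: x=[5.0000 10.0000 13.0000 21.0000] v=[0.0000 0.0000 0.0000 0.0000]
Step 1: x=[5.0000 9.9800 13.0250 20.9700] v=[0.0000 -0.2000 0.2500 -0.3000]
Step 2: x=[4.9998 9.9407 13.0745 20.9106] v=[-0.0020 -0.3935 0.4950 -0.5945]
Step 3: x=[4.9990 9.8833 13.1475 20.8228] v=[-0.0079 -0.5742 0.7301 -0.8781]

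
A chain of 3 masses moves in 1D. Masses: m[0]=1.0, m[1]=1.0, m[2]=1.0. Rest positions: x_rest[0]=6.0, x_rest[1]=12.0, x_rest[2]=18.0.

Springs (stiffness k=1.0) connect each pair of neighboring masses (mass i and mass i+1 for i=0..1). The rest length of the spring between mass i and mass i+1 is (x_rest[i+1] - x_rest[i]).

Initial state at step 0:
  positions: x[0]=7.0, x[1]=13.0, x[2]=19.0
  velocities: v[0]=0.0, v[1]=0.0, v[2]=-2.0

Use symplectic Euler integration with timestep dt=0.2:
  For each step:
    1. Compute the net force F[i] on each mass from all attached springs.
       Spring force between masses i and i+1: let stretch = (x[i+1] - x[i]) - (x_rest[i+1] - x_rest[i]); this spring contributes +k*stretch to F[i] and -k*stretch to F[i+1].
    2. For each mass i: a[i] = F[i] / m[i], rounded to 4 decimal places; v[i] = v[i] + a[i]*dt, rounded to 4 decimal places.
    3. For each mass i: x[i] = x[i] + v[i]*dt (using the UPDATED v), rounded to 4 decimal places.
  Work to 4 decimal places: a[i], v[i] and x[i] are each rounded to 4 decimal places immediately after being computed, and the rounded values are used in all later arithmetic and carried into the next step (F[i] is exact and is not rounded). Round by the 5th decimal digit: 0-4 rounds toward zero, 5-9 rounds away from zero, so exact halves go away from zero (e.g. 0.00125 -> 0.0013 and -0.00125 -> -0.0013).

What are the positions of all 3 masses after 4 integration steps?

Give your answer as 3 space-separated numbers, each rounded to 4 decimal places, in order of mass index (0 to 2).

Answer: 6.9963 12.8513 17.5524

Derivation:
Step 0: x=[7.0000 13.0000 19.0000] v=[0.0000 0.0000 -2.0000]
Step 1: x=[7.0000 13.0000 18.6000] v=[0.0000 0.0000 -2.0000]
Step 2: x=[7.0000 12.9840 18.2160] v=[0.0000 -0.0800 -1.9200]
Step 3: x=[6.9994 12.9379 17.8627] v=[-0.0032 -0.2304 -1.7664]
Step 4: x=[6.9963 12.8513 17.5524] v=[-0.0155 -0.4331 -1.5514]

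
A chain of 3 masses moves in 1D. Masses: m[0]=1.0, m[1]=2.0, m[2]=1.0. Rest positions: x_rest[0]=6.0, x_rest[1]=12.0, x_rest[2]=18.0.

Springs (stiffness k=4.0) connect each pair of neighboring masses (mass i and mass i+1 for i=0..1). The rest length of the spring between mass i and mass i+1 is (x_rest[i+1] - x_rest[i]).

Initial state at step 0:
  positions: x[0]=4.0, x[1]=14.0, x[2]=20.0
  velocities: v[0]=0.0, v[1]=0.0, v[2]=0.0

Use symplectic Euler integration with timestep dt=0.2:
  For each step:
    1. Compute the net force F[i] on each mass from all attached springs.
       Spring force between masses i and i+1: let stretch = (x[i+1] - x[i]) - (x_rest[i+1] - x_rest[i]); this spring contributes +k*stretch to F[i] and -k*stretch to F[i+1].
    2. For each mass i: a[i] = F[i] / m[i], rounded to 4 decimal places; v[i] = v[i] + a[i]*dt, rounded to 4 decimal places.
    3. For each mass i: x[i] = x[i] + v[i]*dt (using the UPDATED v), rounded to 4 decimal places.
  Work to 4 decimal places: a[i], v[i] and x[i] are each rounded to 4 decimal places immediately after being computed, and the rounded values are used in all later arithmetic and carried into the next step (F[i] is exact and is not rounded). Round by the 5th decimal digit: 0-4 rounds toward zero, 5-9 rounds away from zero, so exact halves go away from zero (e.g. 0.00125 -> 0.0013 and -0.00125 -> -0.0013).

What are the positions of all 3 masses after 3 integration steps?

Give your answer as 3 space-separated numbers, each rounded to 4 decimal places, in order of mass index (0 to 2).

Step 0: x=[4.0000 14.0000 20.0000] v=[0.0000 0.0000 0.0000]
Step 1: x=[4.6400 13.6800 20.0000] v=[3.2000 -1.6000 0.0000]
Step 2: x=[5.7664 13.1424 19.9488] v=[5.6320 -2.6880 -0.2560]
Step 3: x=[7.1130 12.5592 19.7686] v=[6.7328 -2.9158 -0.9011]

Answer: 7.1130 12.5592 19.7686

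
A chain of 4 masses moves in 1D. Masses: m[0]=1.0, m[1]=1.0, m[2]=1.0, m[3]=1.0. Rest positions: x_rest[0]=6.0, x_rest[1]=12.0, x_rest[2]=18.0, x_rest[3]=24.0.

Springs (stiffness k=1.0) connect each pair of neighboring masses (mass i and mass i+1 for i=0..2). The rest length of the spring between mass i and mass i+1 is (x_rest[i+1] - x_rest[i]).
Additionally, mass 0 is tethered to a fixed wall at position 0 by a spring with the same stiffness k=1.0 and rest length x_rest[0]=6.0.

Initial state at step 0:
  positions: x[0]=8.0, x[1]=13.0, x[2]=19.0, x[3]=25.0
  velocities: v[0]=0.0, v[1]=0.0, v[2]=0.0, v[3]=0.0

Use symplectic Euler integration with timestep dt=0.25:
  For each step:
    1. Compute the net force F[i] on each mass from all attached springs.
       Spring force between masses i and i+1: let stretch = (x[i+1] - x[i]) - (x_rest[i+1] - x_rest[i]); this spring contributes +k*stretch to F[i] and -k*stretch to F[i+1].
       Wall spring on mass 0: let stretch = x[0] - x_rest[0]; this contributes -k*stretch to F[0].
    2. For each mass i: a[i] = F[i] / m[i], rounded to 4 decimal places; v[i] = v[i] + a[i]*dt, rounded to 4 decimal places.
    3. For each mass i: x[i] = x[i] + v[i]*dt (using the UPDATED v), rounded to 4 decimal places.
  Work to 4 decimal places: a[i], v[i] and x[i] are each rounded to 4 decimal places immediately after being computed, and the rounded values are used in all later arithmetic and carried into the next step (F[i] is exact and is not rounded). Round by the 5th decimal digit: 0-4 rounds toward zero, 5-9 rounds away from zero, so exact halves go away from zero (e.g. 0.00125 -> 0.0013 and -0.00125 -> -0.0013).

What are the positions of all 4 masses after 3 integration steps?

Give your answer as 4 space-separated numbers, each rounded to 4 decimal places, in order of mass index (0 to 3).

Answer: 7.0071 13.2818 19.0178 25.0003

Derivation:
Step 0: x=[8.0000 13.0000 19.0000 25.0000] v=[0.0000 0.0000 0.0000 0.0000]
Step 1: x=[7.8125 13.0625 19.0000 25.0000] v=[-0.7500 0.2500 0.0000 0.0000]
Step 2: x=[7.4649 13.1680 19.0039 25.0000] v=[-1.3906 0.4219 0.0156 0.0000]
Step 3: x=[7.0071 13.2818 19.0178 25.0003] v=[-1.8311 0.4551 0.0557 0.0010]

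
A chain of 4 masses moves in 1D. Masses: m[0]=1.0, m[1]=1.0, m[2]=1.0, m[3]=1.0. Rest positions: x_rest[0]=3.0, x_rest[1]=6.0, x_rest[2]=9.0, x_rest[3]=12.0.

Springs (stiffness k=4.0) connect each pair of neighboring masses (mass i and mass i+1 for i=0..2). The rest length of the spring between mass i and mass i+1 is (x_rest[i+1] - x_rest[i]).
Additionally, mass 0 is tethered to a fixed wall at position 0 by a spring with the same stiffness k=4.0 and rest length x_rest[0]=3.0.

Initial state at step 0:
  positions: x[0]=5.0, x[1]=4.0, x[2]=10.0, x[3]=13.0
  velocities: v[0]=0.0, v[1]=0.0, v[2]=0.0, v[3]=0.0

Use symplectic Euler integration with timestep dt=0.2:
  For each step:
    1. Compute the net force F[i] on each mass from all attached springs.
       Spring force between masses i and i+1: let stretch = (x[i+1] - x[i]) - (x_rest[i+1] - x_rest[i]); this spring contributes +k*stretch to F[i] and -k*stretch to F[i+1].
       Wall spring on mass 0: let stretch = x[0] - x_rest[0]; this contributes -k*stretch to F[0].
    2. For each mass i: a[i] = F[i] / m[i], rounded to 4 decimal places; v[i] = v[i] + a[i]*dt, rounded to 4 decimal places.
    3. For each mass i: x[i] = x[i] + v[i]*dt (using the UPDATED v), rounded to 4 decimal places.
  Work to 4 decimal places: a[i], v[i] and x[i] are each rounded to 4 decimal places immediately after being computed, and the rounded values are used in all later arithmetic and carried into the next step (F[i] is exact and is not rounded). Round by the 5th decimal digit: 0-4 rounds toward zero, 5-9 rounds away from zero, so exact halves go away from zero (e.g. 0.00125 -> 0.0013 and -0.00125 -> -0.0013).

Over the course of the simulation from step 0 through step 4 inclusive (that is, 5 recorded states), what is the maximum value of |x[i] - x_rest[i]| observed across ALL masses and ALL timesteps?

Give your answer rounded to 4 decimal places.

Step 0: x=[5.0000 4.0000 10.0000 13.0000] v=[0.0000 0.0000 0.0000 0.0000]
Step 1: x=[4.0400 5.1200 9.5200 13.0000] v=[-4.8000 5.6000 -2.4000 0.0000]
Step 2: x=[2.6064 6.7712 8.8928 12.9232] v=[-7.1680 8.2560 -3.1360 -0.3840]
Step 3: x=[1.4221 8.0955 8.5710 12.6815] v=[-5.9213 6.6214 -1.6090 -1.2083]
Step 4: x=[1.0780 8.4281 8.8308 12.2622] v=[-1.7203 1.6631 1.2990 -2.0967]
Max displacement = 2.4281

Answer: 2.4281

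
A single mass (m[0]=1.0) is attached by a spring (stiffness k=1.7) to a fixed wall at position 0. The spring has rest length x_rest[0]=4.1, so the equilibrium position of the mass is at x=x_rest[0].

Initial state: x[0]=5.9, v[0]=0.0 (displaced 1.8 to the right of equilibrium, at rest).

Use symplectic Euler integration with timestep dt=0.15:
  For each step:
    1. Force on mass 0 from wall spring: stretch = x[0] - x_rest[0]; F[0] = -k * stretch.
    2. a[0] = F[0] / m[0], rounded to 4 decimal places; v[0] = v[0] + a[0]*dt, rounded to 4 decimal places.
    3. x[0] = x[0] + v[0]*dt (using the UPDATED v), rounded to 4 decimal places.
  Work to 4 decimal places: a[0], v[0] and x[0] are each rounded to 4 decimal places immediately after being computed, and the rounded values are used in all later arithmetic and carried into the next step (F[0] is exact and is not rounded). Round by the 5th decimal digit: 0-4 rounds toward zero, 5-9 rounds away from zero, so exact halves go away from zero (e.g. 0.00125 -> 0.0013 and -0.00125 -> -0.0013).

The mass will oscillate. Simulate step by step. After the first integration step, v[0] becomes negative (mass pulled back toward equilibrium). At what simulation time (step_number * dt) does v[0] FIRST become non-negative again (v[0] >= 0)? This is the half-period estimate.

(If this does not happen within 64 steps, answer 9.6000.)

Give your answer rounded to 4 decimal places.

Answer: 2.5500

Derivation:
Step 0: x=[5.9000] v=[0.0000]
Step 1: x=[5.8312] v=[-0.4590]
Step 2: x=[5.6961] v=[-0.9005]
Step 3: x=[5.5000] v=[-1.3075]
Step 4: x=[5.2503] v=[-1.6645]
Step 5: x=[4.9566] v=[-1.9578]
Step 6: x=[4.6302] v=[-2.1762]
Step 7: x=[4.2835] v=[-2.3114]
Step 8: x=[3.9298] v=[-2.3582]
Step 9: x=[3.5826] v=[-2.3148]
Step 10: x=[3.2552] v=[-2.1829]
Step 11: x=[2.9601] v=[-1.9675]
Step 12: x=[2.7086] v=[-1.6768]
Step 13: x=[2.5103] v=[-1.3220]
Step 14: x=[2.3728] v=[-0.9166]
Step 15: x=[2.3014] v=[-0.4762]
Step 16: x=[2.2988] v=[-0.0176]
Step 17: x=[2.3651] v=[0.4417]
First v>=0 after going negative at step 17, time=2.5500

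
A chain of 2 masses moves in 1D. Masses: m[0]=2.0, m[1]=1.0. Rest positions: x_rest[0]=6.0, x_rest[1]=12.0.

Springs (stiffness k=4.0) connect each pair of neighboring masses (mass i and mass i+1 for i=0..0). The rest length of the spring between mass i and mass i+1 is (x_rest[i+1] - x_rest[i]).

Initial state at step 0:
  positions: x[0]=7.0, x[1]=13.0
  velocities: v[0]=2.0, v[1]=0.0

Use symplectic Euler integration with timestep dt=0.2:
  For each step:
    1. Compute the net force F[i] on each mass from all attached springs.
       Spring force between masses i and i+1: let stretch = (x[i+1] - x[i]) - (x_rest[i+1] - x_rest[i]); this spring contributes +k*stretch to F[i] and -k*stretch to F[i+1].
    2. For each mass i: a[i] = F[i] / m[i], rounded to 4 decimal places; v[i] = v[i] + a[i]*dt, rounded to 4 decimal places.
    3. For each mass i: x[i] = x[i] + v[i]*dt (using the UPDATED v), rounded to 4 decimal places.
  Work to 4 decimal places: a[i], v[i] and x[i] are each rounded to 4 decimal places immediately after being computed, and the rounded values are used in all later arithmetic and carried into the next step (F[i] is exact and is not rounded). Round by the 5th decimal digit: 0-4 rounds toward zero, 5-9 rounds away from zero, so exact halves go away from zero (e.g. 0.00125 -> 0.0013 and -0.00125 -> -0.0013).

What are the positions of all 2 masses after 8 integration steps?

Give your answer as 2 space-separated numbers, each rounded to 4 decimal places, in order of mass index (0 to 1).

Answer: 8.9285 15.5431

Derivation:
Step 0: x=[7.0000 13.0000] v=[2.0000 0.0000]
Step 1: x=[7.4000 13.0000] v=[2.0000 0.0000]
Step 2: x=[7.7680 13.0640] v=[1.8400 0.3200]
Step 3: x=[8.0797 13.2406] v=[1.5584 0.8832]
Step 4: x=[8.3243 13.5515] v=[1.2228 1.5545]
Step 5: x=[8.5070 13.9860] v=[0.9137 2.1727]
Step 6: x=[8.6481 14.5039] v=[0.7053 2.5895]
Step 7: x=[8.7776 15.0449] v=[0.6476 2.7049]
Step 8: x=[8.9285 15.5431] v=[0.7545 2.4911]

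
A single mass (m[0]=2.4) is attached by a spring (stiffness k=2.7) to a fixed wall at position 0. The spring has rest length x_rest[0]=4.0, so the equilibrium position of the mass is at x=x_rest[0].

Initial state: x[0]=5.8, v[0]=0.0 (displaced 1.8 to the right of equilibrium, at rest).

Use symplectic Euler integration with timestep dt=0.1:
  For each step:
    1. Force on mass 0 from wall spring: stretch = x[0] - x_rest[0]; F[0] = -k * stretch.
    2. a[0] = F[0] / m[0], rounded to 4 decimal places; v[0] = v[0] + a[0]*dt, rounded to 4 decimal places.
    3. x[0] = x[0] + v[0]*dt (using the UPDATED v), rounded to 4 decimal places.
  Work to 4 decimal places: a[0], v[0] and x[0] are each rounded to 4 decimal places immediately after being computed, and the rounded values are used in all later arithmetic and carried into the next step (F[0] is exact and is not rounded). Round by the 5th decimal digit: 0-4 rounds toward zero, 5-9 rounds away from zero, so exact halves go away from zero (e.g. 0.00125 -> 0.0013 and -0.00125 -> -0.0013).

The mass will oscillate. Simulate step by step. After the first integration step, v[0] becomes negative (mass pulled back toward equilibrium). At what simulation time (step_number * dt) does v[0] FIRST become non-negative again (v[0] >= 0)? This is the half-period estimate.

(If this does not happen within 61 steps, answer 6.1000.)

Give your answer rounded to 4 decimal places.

Answer: 3.0000

Derivation:
Step 0: x=[5.8000] v=[0.0000]
Step 1: x=[5.7798] v=[-0.2025]
Step 2: x=[5.7395] v=[-0.4027]
Step 3: x=[5.6797] v=[-0.5984]
Step 4: x=[5.6010] v=[-0.7874]
Step 5: x=[5.5043] v=[-0.9675]
Step 6: x=[5.3906] v=[-1.1367]
Step 7: x=[5.2613] v=[-1.2931]
Step 8: x=[5.1178] v=[-1.4350]
Step 9: x=[4.9617] v=[-1.5608]
Step 10: x=[4.7948] v=[-1.6690]
Step 11: x=[4.6190] v=[-1.7584]
Step 12: x=[4.4362] v=[-1.8280]
Step 13: x=[4.2485] v=[-1.8771]
Step 14: x=[4.0580] v=[-1.9051]
Step 15: x=[3.8668] v=[-1.9116]
Step 16: x=[3.6771] v=[-1.8966]
Step 17: x=[3.4911] v=[-1.8603]
Step 18: x=[3.3108] v=[-1.8031]
Step 19: x=[3.1382] v=[-1.7256]
Step 20: x=[2.9753] v=[-1.6287]
Step 21: x=[2.8240] v=[-1.5134]
Step 22: x=[2.6859] v=[-1.3811]
Step 23: x=[2.5626] v=[-1.2333]
Step 24: x=[2.4554] v=[-1.0716]
Step 25: x=[2.3656] v=[-0.8978]
Step 26: x=[2.2942] v=[-0.7139]
Step 27: x=[2.2420] v=[-0.5220]
Step 28: x=[2.2096] v=[-0.3242]
Step 29: x=[2.1973] v=[-0.1228]
Step 30: x=[2.2053] v=[0.0800]
First v>=0 after going negative at step 30, time=3.0000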